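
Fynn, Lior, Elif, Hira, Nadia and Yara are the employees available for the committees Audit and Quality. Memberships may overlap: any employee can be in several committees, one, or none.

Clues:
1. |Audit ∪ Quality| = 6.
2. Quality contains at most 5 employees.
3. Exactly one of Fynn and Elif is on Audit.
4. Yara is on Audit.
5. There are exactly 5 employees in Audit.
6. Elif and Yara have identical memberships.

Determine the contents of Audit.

Audit = {Elif, Hira, Lior, Nadia, Yara}

From (4): Yara ∈ Audit.
(6): Elif matches Yara: Elif ∈ Audit.
(3) (exactly one): Fynn ∉ Audit.
(5): only 5 candidates remain for Audit, so all are in.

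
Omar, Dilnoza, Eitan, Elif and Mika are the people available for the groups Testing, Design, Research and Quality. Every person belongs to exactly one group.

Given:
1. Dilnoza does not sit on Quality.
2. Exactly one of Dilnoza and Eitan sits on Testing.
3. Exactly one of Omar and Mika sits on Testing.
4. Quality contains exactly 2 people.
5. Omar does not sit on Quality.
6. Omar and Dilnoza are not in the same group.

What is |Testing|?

2

From (1): Dilnoza ∉ Quality.
From (5): Omar ∉ Quality.
Suppose Eitan ∈ Design: no assignment then satisfies all the clues, so Eitan ∉ Design.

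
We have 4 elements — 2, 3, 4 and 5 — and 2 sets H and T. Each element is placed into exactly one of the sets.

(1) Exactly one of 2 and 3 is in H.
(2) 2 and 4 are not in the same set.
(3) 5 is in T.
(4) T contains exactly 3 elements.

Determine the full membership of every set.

H = {2}; T = {3, 4, 5}

From (3): 5 ∈ T.
Suppose 2 ∉ H: no assignment then satisfies all the clues, so 2 ∈ H.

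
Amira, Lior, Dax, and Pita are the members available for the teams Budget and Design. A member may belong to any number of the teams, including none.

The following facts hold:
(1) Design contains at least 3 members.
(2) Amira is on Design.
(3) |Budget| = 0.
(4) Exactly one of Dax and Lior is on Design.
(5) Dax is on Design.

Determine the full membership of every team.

Budget = {}; Design = {Amira, Dax, Pita}

From (2): Amira ∈ Design.
From (5): Dax ∈ Design.
(3): Budget already has 0, so the rest are out.
(4) (exactly one): Lior ∉ Design.
(1): only 3 candidates remain for Design, so all are in.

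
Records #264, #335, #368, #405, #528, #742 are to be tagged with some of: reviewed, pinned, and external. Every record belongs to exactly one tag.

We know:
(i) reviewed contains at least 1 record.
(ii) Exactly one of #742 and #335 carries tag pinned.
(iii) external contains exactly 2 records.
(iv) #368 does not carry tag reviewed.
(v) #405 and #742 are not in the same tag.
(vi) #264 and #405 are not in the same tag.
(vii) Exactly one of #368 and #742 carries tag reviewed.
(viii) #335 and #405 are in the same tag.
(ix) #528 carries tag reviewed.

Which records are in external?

external = {#264, #368}

From (iv): #368 ∉ reviewed.
From (ix): #528 ∈ reviewed.
(vii) (exactly one): #742 ∈ reviewed.
(ii) (exactly one): #335 ∈ pinned.
(v): #405 ∉ reviewed.
(viii): #405 matches #335: #405 ∈ pinned.
(iii): only 2 candidates remain for external, so all are in.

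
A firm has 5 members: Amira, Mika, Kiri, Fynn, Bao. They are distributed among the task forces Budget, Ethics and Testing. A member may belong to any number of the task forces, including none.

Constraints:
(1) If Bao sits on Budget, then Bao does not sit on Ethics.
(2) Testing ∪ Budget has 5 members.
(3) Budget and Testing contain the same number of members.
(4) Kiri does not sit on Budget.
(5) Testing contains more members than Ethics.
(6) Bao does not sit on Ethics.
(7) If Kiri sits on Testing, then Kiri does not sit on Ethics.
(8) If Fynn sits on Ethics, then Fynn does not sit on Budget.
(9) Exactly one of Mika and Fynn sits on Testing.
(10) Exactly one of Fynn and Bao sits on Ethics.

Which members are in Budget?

Budget = {Amira, Bao, Mika}

From (4): Kiri ∉ Budget.
From (6): Bao ∉ Ethics.
(10) (exactly one): Fynn ∈ Ethics.
(8): Fynn ∉ Budget.
Suppose Amira ∉ Budget: no assignment then satisfies all the clues, so Amira ∈ Budget.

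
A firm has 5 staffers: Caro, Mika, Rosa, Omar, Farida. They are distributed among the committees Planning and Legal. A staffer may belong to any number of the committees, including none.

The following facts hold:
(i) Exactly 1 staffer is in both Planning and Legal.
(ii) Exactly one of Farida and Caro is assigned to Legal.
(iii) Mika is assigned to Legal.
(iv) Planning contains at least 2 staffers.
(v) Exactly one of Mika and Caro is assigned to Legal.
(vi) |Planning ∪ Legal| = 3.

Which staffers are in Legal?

Legal = {Farida, Mika}

From (iii): Mika ∈ Legal.
(v) (exactly one): Caro ∉ Legal.
(ii) (exactly one): Farida ∈ Legal.
Suppose Rosa ∈ Legal: no assignment then satisfies all the clues, so Rosa ∉ Legal.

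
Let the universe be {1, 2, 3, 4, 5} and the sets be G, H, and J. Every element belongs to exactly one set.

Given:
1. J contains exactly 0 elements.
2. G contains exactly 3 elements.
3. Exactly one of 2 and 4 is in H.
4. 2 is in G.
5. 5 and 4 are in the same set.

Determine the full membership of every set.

G = {1, 2, 3}; H = {4, 5}; J = {}

From (4): 2 ∈ G.
(1): J already has 0, so the rest are out.
(3) (exactly one): 4 ∈ H.
(5): 5 matches 4: 5 ∉ G.
(5): 5 matches 4: 5 ∈ H.
(2): only 3 candidates remain for G, so all are in.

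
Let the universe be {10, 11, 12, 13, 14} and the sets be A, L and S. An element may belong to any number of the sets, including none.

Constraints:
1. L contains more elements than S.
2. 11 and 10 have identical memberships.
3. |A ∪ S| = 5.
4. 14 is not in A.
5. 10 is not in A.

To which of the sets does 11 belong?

11: L, S

From (4): 14 ∉ A.
From (5): 10 ∉ A.
(2): 11 matches 10: 11 ∉ A.
Suppose 11 ∉ L: no assignment then satisfies all the clues, so 11 ∈ L.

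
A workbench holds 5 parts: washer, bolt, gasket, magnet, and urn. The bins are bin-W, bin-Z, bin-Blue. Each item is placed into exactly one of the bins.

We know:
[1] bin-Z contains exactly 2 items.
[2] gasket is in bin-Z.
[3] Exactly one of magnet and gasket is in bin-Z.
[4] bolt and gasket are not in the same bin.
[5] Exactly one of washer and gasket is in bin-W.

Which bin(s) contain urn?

From (2): gasket ∈ bin-Z.
(3) (exactly one): magnet ∉ bin-Z.
(4): bolt ∉ bin-Z.
(5) (exactly one): washer ∈ bin-W.
(1): only 2 candidates remain for bin-Z, so all are in.

urn: bin-Z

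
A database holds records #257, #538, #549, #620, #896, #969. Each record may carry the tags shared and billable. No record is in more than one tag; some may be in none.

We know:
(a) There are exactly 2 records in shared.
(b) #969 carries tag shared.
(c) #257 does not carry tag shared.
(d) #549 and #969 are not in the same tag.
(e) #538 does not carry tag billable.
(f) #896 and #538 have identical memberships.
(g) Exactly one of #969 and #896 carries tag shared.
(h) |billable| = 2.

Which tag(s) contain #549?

From (b): #969 ∈ shared.
From (c): #257 ∉ shared.
From (e): #538 ∉ billable.
(d): #549 ∉ shared.
(f): #896 matches #538: #896 ∉ billable.
(g) (exactly one): #896 ∉ shared.
(f): #538 matches #896: #538 ∉ shared.
(a): only 2 candidates remain for shared, so all are in.
(h): only 2 candidates remain for billable, so all are in.

#549: billable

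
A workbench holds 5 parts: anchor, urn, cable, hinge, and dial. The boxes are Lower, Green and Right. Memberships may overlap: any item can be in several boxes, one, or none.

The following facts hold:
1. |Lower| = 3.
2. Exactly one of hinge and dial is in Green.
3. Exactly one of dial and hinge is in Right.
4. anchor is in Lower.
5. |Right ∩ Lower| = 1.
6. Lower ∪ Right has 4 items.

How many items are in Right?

2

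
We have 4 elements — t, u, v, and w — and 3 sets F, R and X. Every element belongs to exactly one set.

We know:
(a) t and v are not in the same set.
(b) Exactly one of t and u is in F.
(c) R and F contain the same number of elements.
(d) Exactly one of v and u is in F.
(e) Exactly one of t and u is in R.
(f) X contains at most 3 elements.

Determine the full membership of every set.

F = {u}; R = {t}; X = {v, w}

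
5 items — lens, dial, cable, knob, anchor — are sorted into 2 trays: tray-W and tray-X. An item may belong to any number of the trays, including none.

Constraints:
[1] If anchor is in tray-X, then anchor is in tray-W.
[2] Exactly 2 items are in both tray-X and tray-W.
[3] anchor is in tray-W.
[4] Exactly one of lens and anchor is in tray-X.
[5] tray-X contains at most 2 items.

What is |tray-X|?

2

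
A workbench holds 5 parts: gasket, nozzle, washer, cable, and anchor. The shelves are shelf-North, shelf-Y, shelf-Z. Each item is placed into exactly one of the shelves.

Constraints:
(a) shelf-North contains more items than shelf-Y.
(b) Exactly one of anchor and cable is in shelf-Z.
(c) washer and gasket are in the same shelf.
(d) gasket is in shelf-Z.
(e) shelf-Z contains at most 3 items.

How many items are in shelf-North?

2

From (d): gasket ∈ shelf-Z.
(c): washer matches gasket: washer ∉ shelf-North.
(c): washer matches gasket: washer ∉ shelf-Y.
(c): washer matches gasket: washer ∈ shelf-Z.
Suppose nozzle ∉ shelf-North: no assignment then satisfies all the clues, so nozzle ∈ shelf-North.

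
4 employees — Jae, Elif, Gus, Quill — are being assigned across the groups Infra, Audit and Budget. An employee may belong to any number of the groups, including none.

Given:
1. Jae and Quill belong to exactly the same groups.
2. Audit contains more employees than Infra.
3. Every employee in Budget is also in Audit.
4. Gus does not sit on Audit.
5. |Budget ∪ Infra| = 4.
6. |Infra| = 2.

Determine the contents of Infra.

Infra = {Elif, Gus}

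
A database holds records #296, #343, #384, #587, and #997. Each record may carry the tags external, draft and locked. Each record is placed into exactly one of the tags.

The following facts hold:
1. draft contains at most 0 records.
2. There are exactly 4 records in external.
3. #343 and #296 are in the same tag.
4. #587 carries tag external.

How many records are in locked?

1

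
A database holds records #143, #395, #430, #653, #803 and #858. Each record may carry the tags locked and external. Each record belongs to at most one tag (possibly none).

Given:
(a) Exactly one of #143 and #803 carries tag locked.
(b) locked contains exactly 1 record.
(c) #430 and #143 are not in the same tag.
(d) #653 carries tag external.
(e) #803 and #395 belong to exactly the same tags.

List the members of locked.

locked = {#143}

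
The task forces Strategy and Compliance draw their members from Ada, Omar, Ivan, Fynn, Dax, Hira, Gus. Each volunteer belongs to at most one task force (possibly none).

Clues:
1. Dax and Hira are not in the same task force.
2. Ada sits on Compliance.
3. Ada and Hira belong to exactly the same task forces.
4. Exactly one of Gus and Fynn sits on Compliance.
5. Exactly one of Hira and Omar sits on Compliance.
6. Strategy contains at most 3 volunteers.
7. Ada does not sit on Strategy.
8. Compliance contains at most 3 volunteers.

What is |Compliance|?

3

From (2): Ada ∈ Compliance.
(3): Hira matches Ada: Hira ∉ Strategy.
(3): Hira matches Ada: Hira ∈ Compliance.
(5) (exactly one): Omar ∉ Compliance.
(1): Dax ∉ Compliance.
Suppose Ivan ∈ Compliance: no assignment then satisfies all the clues, so Ivan ∉ Compliance.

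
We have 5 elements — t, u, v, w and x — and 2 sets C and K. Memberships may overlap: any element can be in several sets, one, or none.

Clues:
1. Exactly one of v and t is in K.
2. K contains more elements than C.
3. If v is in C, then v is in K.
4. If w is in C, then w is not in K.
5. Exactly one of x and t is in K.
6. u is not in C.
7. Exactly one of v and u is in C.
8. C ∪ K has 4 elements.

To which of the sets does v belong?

v: C, K

From (6): u ∉ C.
(7) (exactly one): v ∈ C.
(3): v ∈ K.
(1) (exactly one): t ∉ K.
(5) (exactly one): x ∈ K.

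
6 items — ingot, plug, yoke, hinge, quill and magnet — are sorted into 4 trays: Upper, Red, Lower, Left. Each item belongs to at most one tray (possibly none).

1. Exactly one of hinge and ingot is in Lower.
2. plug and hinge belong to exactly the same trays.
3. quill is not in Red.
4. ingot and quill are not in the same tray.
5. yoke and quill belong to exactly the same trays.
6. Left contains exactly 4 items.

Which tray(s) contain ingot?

ingot: Lower

From (3): quill ∉ Red.
(5): yoke matches quill: yoke ∉ Red.
Suppose ingot ∈ Upper: no assignment then satisfies all the clues, so ingot ∉ Upper.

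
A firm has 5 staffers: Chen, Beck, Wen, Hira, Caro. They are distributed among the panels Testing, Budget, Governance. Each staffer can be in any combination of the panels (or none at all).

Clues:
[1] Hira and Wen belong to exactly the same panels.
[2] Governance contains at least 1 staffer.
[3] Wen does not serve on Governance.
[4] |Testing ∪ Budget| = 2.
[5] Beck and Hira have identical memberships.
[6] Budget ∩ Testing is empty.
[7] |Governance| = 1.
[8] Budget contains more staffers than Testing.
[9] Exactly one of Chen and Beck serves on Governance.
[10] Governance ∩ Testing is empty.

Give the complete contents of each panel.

Testing = {}; Budget = {Caro, Chen}; Governance = {Chen}

From (3): Wen ∉ Governance.
(1): Hira matches Wen: Hira ∉ Governance.
(5): Beck matches Hira: Beck ∉ Governance.
(9) (exactly one): Chen ∈ Governance.
(10) (disjoint): Chen ∉ Testing.
(7): Governance already has 1, so the rest are out.
Suppose Chen ∉ Budget: no assignment then satisfies all the clues, so Chen ∈ Budget.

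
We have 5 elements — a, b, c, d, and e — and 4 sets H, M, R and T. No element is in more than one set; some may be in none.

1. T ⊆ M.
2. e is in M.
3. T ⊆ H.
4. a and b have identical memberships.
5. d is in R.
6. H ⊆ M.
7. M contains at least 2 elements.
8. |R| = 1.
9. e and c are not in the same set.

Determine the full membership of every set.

H = {}; M = {a, b, e}; R = {d}; T = {}

From (2): e ∈ M.
From (5): d ∈ R.
(8): R already has 1, so the rest are out.
(9): c ∉ M.
(1) contrapositive: c ∉ T.
(6) contrapositive: c ∉ H.
Suppose a ∈ H: no assignment then satisfies all the clues, so a ∉ H.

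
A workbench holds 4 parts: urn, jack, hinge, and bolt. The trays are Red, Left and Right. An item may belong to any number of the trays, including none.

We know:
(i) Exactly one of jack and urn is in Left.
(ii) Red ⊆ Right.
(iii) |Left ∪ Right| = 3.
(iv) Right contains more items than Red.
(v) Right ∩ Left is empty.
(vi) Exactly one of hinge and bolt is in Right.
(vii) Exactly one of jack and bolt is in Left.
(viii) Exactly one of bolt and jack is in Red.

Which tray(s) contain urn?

urn: Right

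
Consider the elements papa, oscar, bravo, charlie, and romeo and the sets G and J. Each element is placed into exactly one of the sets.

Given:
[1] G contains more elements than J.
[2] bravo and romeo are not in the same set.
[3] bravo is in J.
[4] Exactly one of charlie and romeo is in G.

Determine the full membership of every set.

G = {oscar, papa, romeo}; J = {bravo, charlie}

From (3): bravo ∈ J.
(2): romeo ∉ J.
Only one set left: romeo ∈ G.
(4) (exactly one): charlie ∉ G.
Only one set left: charlie ∈ J.
Suppose papa ∉ G: no assignment then satisfies all the clues, so papa ∈ G.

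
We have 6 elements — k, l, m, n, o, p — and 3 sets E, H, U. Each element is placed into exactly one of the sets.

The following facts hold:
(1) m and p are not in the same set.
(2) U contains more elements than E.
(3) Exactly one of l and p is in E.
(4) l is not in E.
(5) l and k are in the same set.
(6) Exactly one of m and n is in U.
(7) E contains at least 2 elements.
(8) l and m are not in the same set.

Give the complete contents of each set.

E = {o, p}; H = {m}; U = {k, l, n}

From (4): l ∉ E.
(3) (exactly one): p ∈ E.
(5): k matches l: k ∉ E.
(1): m ∉ E.
Suppose k ∈ H: no assignment then satisfies all the clues, so k ∉ H.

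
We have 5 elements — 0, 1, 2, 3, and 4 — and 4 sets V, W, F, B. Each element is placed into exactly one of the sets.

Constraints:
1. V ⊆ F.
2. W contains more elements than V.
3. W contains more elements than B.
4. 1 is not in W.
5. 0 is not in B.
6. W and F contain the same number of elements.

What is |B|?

1

From (4): 1 ∉ W.
From (5): 0 ∉ B.
Suppose 0 ∈ V: no assignment then satisfies all the clues, so 0 ∉ V.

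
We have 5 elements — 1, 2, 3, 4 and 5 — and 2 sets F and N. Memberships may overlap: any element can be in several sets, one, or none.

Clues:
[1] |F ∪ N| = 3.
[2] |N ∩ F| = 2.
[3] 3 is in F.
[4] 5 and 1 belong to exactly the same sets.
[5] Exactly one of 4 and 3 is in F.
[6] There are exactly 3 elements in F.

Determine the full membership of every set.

F = {1, 3, 5}; N = {1, 5}

From (3): 3 ∈ F.
(5) (exactly one): 4 ∉ F.
Suppose 1 ∉ F: no assignment then satisfies all the clues, so 1 ∈ F.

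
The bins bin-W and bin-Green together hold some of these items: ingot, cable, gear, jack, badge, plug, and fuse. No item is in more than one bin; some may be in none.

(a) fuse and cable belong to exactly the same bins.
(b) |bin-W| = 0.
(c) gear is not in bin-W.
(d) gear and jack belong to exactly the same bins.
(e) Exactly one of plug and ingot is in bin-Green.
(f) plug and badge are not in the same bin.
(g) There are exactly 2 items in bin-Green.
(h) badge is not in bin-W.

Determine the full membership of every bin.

bin-W = {}; bin-Green = {badge, ingot}

From (c): gear ∉ bin-W.
From (h): badge ∉ bin-W.
(b): bin-W already has 0, so the rest are out.
Suppose ingot ∉ bin-Green: no assignment then satisfies all the clues, so ingot ∈ bin-Green.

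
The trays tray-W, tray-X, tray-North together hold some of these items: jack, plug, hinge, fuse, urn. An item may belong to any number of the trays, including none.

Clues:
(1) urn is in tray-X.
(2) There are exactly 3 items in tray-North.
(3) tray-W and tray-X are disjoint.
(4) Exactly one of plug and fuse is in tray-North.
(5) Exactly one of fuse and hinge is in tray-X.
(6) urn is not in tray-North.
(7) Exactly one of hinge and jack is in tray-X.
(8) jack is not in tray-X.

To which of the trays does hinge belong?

hinge: tray-North, tray-X

From (1): urn ∈ tray-X.
From (6): urn ∉ tray-North.
From (8): jack ∉ tray-X.
(3) (disjoint): urn ∉ tray-W.
(7) (exactly one): hinge ∈ tray-X.
(3) (disjoint): hinge ∉ tray-W.
(5) (exactly one): fuse ∉ tray-X.
Suppose hinge ∉ tray-North: no assignment then satisfies all the clues, so hinge ∈ tray-North.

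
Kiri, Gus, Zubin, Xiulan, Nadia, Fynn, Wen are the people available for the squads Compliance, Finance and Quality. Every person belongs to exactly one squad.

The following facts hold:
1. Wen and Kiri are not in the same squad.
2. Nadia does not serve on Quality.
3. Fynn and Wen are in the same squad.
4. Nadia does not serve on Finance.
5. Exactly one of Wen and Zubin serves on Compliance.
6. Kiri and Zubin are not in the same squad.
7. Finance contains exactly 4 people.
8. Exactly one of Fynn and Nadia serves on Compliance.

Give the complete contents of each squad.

Compliance = {Nadia, Zubin}; Finance = {Fynn, Gus, Wen, Xiulan}; Quality = {Kiri}

From (2): Nadia ∉ Quality.
From (4): Nadia ∉ Finance.
Only one squad left: Nadia ∈ Compliance.
(8) (exactly one): Fynn ∉ Compliance.
(3): Wen matches Fynn: Wen ∉ Compliance.
(5) (exactly one): Zubin ∈ Compliance.
(6): Kiri ∉ Compliance.
Suppose Kiri ∈ Finance: no assignment then satisfies all the clues, so Kiri ∉ Finance.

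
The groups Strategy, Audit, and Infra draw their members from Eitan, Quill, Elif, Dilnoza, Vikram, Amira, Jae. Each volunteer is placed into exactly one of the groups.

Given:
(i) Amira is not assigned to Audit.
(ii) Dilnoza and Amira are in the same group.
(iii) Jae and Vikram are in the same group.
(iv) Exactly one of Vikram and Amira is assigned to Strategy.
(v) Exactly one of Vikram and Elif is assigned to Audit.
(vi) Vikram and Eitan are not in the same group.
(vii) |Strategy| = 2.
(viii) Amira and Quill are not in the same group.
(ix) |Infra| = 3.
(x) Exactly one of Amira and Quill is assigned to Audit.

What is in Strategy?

Strategy = {Jae, Vikram}

From (i): Amira ∉ Audit.
(ii): Dilnoza matches Amira: Dilnoza ∉ Audit.
(x) (exactly one): Quill ∈ Audit.
Suppose Eitan ∈ Strategy: no assignment then satisfies all the clues, so Eitan ∉ Strategy.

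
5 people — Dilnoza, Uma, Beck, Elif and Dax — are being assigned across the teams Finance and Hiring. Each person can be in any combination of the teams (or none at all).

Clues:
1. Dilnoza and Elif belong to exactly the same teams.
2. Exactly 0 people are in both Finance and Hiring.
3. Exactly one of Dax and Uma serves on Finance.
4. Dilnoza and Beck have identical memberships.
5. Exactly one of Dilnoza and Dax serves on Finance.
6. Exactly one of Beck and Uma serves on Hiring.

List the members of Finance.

Finance = {Dax}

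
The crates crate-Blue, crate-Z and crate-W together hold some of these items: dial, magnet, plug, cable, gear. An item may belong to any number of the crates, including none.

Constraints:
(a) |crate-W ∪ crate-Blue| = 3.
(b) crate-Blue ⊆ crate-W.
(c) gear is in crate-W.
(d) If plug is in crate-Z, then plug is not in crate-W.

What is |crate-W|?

3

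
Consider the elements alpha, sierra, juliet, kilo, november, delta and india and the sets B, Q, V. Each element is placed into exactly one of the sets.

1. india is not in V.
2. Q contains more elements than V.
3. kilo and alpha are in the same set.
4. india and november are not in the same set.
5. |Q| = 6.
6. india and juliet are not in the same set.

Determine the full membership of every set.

B = {india}; Q = {alpha, delta, juliet, kilo, november, sierra}; V = {}

From (1): india ∉ V.
Suppose alpha ∈ B: no assignment then satisfies all the clues, so alpha ∉ B.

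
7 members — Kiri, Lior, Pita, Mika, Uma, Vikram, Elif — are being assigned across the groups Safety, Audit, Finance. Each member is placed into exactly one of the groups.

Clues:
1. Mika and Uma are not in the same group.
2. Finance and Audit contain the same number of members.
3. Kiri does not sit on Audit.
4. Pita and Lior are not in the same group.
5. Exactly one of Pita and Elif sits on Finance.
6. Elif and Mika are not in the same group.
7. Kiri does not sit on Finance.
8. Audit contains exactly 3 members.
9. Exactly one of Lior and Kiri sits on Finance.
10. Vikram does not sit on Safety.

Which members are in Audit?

Audit = {Mika, Pita, Vikram}

From (3): Kiri ∉ Audit.
From (7): Kiri ∉ Finance.
From (10): Vikram ∉ Safety.
(9) (exactly one): Lior ∈ Finance.
Only one group left: Kiri ∈ Safety.
(4): Pita ∉ Finance.
(5) (exactly one): Elif ∈ Finance.
(6): Mika ∉ Finance.
Suppose Pita ∉ Audit: no assignment then satisfies all the clues, so Pita ∈ Audit.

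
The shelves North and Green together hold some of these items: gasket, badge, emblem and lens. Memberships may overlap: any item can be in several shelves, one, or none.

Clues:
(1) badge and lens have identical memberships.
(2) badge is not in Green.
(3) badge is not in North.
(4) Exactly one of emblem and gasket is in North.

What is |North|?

1

From (2): badge ∉ Green.
From (3): badge ∉ North.
(1): lens matches badge: lens ∉ North.
(1): lens matches badge: lens ∉ Green.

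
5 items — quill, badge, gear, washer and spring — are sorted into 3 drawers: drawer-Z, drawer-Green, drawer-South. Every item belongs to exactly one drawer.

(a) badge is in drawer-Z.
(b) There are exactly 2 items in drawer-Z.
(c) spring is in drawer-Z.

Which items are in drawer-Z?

drawer-Z = {badge, spring}

From (a): badge ∈ drawer-Z.
From (c): spring ∈ drawer-Z.
(b): drawer-Z already has 2, so the rest are out.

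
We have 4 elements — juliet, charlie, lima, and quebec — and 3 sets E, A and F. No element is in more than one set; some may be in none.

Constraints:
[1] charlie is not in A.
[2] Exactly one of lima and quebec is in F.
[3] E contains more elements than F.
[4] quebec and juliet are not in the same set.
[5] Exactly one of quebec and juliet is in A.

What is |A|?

1

From (1): charlie ∉ A.
Suppose juliet ∈ F: no assignment then satisfies all the clues, so juliet ∉ F.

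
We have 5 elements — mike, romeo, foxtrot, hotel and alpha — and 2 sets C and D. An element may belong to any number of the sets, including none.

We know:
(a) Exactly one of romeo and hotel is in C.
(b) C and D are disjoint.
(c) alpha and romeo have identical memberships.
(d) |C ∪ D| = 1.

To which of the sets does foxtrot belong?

foxtrot: none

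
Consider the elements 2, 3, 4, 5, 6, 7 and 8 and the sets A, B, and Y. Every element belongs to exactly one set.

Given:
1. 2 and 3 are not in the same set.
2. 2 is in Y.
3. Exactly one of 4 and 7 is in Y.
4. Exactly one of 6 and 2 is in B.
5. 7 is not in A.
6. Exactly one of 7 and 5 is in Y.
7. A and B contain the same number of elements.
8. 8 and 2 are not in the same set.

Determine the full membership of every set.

A = {3, 8}; B = {6, 7}; Y = {2, 4, 5}

From (2): 2 ∈ Y.
From (5): 7 ∉ A.
(1): 3 ∉ Y.
(4) (exactly one): 6 ∈ B.
(8): 8 ∉ Y.
Suppose 3 ∉ A: no assignment then satisfies all the clues, so 3 ∈ A.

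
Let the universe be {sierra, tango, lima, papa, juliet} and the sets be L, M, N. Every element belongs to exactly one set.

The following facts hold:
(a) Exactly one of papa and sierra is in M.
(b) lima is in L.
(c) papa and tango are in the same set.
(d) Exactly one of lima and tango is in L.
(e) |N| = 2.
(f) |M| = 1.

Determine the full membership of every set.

L = {juliet, lima}; M = {sierra}; N = {papa, tango}

From (b): lima ∈ L.
(d) (exactly one): tango ∉ L.
(c): papa matches tango: papa ∉ L.
Suppose sierra ∈ L: no assignment then satisfies all the clues, so sierra ∉ L.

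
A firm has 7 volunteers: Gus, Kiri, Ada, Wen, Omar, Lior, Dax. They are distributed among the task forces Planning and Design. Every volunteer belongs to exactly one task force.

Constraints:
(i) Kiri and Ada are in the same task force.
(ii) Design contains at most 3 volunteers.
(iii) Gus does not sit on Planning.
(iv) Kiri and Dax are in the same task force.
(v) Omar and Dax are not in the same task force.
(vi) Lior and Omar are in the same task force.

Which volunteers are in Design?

Design = {Gus, Lior, Omar}

From (iii): Gus ∉ Planning.
Only one task force left: Gus ∈ Design.
Suppose Kiri ∈ Design: no assignment then satisfies all the clues, so Kiri ∉ Design.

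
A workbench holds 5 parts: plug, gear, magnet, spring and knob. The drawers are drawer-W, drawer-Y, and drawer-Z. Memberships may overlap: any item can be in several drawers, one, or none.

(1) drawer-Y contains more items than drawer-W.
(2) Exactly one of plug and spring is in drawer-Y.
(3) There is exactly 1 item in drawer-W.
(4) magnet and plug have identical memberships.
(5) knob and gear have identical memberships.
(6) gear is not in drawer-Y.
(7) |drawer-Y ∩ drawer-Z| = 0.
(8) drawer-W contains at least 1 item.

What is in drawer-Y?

drawer-Y = {magnet, plug}

From (6): gear ∉ drawer-Y.
(5): knob matches gear: knob ∉ drawer-Y.
Suppose plug ∉ drawer-Y: no assignment then satisfies all the clues, so plug ∈ drawer-Y.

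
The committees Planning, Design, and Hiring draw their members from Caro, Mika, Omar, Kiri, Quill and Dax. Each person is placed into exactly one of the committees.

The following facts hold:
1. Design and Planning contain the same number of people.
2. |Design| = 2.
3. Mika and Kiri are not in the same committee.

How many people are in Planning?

2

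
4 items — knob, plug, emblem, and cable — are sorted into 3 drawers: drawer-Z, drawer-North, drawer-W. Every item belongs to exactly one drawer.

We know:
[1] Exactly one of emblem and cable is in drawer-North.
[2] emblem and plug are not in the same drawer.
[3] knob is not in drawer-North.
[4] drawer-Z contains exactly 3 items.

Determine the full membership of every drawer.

drawer-Z = {cable, knob, plug}; drawer-North = {emblem}; drawer-W = {}

From (3): knob ∉ drawer-North.
Suppose knob ∉ drawer-Z: no assignment then satisfies all the clues, so knob ∈ drawer-Z.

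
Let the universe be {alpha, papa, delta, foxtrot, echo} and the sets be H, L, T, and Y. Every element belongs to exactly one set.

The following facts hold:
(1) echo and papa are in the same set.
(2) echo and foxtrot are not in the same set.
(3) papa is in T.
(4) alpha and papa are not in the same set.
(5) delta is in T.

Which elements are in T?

From (3): papa ∈ T.
From (5): delta ∈ T.
(1): echo matches papa: echo ∉ H.
(1): echo matches papa: echo ∉ L.
(1): echo matches papa: echo ∈ T.
(2): foxtrot ∉ T.
(4): alpha ∉ T.

T = {delta, echo, papa}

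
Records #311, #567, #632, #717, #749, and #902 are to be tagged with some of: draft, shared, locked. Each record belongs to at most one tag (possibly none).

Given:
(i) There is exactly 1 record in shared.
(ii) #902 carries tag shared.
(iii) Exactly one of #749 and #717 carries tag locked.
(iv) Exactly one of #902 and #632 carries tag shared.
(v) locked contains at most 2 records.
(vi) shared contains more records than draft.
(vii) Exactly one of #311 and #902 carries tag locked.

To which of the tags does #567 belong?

#567: none

From (ii): #902 ∈ shared.
(i): shared already has 1, so the rest are out.
(vii) (exactly one): #311 ∈ locked.
Suppose #567 ∈ draft: no assignment then satisfies all the clues, so #567 ∉ draft.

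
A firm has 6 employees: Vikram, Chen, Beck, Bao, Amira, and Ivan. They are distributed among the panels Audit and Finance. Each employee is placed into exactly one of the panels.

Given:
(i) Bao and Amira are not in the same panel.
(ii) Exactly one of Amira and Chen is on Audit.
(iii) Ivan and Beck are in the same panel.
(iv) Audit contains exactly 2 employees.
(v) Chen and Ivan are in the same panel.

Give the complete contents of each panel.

Audit = {Amira, Vikram}; Finance = {Bao, Beck, Chen, Ivan}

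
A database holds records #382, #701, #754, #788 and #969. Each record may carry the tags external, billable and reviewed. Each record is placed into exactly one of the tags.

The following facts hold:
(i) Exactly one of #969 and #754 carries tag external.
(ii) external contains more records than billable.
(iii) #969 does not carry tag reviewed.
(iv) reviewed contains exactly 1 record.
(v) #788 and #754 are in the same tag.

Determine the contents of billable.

billable = {#969}

From (iii): #969 ∉ reviewed.
Suppose #382 ∈ billable: no assignment then satisfies all the clues, so #382 ∉ billable.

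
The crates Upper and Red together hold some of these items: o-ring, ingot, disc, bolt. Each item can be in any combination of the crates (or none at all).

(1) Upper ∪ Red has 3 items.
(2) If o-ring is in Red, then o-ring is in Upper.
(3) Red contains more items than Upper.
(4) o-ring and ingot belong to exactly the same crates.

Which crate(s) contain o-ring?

o-ring: Red, Upper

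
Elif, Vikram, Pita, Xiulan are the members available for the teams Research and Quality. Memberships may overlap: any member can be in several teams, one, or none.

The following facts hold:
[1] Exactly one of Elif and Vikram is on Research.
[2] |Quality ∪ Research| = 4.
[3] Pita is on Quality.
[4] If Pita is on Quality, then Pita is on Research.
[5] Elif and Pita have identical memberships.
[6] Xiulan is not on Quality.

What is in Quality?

Quality = {Elif, Pita, Vikram}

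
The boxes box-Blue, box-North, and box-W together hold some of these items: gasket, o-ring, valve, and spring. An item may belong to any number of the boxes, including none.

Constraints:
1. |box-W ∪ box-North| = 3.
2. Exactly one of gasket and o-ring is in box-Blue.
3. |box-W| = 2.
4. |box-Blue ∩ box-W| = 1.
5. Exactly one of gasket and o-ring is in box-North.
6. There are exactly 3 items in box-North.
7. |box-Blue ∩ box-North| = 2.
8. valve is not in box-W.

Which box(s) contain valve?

valve: box-Blue, box-North

From (8): valve ∉ box-W.
Suppose valve ∉ box-Blue: no assignment then satisfies all the clues, so valve ∈ box-Blue.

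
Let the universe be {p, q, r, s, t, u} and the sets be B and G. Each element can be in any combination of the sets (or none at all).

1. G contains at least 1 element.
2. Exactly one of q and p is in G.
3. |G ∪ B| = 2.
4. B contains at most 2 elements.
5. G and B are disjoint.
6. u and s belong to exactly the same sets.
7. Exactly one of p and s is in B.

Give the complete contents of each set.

B = {p}; G = {q}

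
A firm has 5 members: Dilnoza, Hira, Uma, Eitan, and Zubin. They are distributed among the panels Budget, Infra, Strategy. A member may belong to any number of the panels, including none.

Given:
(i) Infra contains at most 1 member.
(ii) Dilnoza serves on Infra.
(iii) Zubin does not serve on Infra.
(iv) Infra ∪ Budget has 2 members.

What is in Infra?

From (ii): Dilnoza ∈ Infra.
From (iii): Zubin ∉ Infra.
(i): Infra already has 1, so the rest are out.

Infra = {Dilnoza}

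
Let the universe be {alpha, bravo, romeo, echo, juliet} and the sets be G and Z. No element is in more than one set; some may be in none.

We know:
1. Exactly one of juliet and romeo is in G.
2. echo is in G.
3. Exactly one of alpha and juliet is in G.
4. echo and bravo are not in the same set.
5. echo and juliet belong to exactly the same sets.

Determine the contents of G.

From (2): echo ∈ G.
(4): bravo ∉ G.
(5): juliet matches echo: juliet ∈ G.
(1) (exactly one): romeo ∉ G.
(3) (exactly one): alpha ∉ G.

G = {echo, juliet}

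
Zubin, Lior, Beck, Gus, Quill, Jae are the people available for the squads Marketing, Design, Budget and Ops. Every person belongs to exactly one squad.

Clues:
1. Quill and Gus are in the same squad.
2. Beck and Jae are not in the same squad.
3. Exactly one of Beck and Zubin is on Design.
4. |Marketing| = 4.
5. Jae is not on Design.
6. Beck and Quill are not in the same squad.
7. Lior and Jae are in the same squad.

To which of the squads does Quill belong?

From (5): Jae ∉ Design.
(7): Lior matches Jae: Lior ∉ Design.
Suppose Quill ∉ Marketing: no assignment then satisfies all the clues, so Quill ∈ Marketing.

Quill: Marketing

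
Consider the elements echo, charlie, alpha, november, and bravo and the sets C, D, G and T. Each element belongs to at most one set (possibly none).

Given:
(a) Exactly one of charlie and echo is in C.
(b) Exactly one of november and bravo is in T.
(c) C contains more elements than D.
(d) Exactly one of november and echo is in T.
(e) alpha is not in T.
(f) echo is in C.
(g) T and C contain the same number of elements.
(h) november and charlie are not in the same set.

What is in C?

C = {echo}

From (e): alpha ∉ T.
From (f): echo ∈ C.
(a) (exactly one): charlie ∉ C.
(d) (exactly one): november ∈ T.
(h): charlie ∉ T.
(b) (exactly one): bravo ∉ T.
Suppose alpha ∈ C: no assignment then satisfies all the clues, so alpha ∉ C.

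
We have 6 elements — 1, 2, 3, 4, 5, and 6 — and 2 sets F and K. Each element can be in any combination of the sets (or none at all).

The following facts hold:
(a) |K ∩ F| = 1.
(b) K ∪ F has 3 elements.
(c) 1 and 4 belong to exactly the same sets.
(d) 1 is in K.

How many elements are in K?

3

From (d): 1 ∈ K.
(c): 4 matches 1: 4 ∈ K.
Suppose 1 ∈ F: no assignment then satisfies all the clues, so 1 ∉ F.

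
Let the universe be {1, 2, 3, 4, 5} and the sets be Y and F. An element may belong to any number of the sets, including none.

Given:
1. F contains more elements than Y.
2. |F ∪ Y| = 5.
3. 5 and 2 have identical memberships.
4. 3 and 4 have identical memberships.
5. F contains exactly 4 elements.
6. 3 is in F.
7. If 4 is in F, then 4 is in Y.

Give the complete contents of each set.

Y = {1, 3, 4}; F = {2, 3, 4, 5}

From (6): 3 ∈ F.
(4): 4 matches 3: 4 ∈ F.
(7): 4 ∈ Y.
(4): 3 matches 4: 3 ∈ Y.
Suppose 1 ∉ Y: no assignment then satisfies all the clues, so 1 ∈ Y.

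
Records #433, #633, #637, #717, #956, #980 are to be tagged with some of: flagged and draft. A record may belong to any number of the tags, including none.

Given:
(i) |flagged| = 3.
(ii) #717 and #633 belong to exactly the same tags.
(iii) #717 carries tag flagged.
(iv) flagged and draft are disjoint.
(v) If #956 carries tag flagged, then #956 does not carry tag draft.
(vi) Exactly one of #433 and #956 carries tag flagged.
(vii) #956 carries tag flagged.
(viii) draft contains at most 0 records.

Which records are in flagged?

From (iii): #717 ∈ flagged.
From (vii): #956 ∈ flagged.
(ii): #633 matches #717: #633 ∈ flagged.
(iv) (disjoint): #633 ∉ draft.
(iv) (disjoint): #717 ∉ draft.
(iv) (disjoint): #956 ∉ draft.
(vi) (exactly one): #433 ∉ flagged.
(viii): draft already has 0, so the rest are out.
(i): flagged already has 3, so the rest are out.

flagged = {#633, #717, #956}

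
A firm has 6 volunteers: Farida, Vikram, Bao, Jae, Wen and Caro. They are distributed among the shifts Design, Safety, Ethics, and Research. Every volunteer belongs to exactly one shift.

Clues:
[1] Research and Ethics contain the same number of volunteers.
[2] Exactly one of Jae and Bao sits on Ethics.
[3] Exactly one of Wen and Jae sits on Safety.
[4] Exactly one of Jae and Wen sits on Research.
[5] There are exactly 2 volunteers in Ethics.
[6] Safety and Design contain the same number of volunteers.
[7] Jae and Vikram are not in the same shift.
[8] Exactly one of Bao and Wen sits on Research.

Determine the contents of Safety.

Safety = {Jae}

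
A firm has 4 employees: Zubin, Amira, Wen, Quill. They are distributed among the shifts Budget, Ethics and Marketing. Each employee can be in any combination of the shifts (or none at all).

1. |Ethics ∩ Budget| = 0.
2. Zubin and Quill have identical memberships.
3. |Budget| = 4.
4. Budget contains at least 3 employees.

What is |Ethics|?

(3): only 4 candidates remain for Budget, so all are in.
Suppose Zubin ∈ Ethics: no assignment then satisfies all the clues, so Zubin ∉ Ethics.

0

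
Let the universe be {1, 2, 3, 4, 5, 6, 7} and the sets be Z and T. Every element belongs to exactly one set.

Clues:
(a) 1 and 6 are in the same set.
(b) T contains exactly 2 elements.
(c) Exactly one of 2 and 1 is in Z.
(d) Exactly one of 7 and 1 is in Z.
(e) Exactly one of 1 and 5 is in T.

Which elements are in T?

T = {1, 6}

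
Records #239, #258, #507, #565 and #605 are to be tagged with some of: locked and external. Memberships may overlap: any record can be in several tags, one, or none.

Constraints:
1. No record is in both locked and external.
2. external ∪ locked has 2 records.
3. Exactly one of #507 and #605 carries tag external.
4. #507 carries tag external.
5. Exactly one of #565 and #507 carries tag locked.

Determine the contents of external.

external = {#507}

From (4): #507 ∈ external.
(1) (disjoint): #507 ∉ locked.
(3) (exactly one): #605 ∉ external.
(5) (exactly one): #565 ∈ locked.
(1) (disjoint): #565 ∉ external.
Suppose #239 ∈ external: no assignment then satisfies all the clues, so #239 ∉ external.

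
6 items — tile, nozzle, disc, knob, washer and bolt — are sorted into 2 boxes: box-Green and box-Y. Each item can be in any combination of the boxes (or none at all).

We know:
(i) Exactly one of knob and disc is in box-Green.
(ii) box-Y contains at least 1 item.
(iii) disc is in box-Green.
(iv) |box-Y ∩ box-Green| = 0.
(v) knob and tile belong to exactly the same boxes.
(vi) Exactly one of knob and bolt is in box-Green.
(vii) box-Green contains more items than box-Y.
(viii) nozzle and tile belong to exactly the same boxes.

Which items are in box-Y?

box-Y = {washer}

From (iii): disc ∈ box-Green.
(i) (exactly one): knob ∉ box-Green.
(v): tile matches knob: tile ∉ box-Green.
(vi) (exactly one): bolt ∈ box-Green.
(viii): nozzle matches tile: nozzle ∉ box-Green.
Suppose tile ∈ box-Y: no assignment then satisfies all the clues, so tile ∉ box-Y.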